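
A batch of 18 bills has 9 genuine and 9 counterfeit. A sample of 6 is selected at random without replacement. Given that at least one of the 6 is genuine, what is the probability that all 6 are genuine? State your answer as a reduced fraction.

1/220

Work in counts. Selections with at least one genuine: C(18,6) − C(9,6) = 18564 − 84 = 18480.
Of those, selections where all 6 are genuine: C(9,6) = 84.
Conditional probability = 84/18480 = 1/220.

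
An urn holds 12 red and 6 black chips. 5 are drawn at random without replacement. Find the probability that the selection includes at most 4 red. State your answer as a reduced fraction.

108/119

There are C(18,5) = 8568 ways to choose the 5.
The complement is exactly 5 red: C(12,5)·C(6,0) = 792.
Probability = 1 − 792/8568 = 7776/8568 = 108/119.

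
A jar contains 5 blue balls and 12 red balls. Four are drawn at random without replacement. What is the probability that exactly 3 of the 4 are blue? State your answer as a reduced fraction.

6/119

The sample space is all 4-subsets of the 17: C(17,4) = 2380.
Selections with exactly 3 blue: choose 3 of the 5 blue and 1 of the 12 red, C(5,3)·C(12,1) = 10·12 = 120.
Probability = 120/2380 = 6/119.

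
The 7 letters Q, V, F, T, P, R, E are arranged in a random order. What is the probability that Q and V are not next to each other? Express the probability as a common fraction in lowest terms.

5/7

There are 7! = 5040 arrangements.
Arrangements with Q and V adjacent: 2·6! = 1440.
So not adjacent: 5040 − 1440 = 3600, probability 3600/5040 = 5/7.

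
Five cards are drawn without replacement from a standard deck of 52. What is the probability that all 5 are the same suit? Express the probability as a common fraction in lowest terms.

33/16660

There are C(52,5) = 2598960 possible 5-card hands.
Hands of one suit: 4 suits × C(13,5) = 4·1287 = 5148.
Probability = 5148/2598960 = 33/16660.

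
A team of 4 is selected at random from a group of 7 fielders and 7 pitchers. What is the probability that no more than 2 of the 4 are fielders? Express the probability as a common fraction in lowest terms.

103/143

Total selections: C(14,4) = 1001.
Count the complement (more than 2 fielders): C(7,3)·C(7,1) + C(7,4)·C(7,0) = 245 + 35 = 280.
Probability = 1 − 280/1001 = 721/1001 = 103/143.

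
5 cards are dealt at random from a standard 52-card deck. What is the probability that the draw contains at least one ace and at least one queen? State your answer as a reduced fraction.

There are C(52,5) = 2598960 possible draws.
By inclusion-exclusion on the complements, draws missing all aces or all queens: C(48,5) + C(48,5) − C(44,5) = 1712304 + 1712304 − 1086008 = 2338600.
So draws with at least one of each: 2598960 − 2338600 = 260360, probability 260360/2598960 = 6509/64974.

6509/64974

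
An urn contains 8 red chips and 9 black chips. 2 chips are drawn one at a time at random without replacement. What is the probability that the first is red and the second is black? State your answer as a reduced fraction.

Multiply the conditional probabilities at each draw: 8/17 · 9/16 = 72/272 = 9/34.

9/34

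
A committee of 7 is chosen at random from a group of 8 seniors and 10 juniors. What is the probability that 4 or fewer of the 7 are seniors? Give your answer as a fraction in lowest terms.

There are C(18,7) = 31824 ways to choose the 7.
Count the complement (more than 4 seniors): C(8,5)·C(10,2) + C(8,6)·C(10,1) + C(8,7)·C(10,0) = 2520 + 280 + 8 = 2808.
Probability = 1 − 2808/31824 = 29016/31824 = 31/34.

31/34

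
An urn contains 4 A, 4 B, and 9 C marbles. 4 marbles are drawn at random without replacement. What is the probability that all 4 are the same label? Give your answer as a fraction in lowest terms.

There are C(17,4) = 2380 ways to draw 4 marbles.
All same label: C(4,4) + C(4,4) + C(9,4) = 1 + 1 + 126 = 128.
Probability = 128/2380 = 32/595.

32/595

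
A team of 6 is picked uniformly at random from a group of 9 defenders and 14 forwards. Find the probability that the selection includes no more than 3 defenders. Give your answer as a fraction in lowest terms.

4173/4807

There are C(23,6) = 100947 ways to choose the 6.
Count the complement (more than 3 defenders): C(9,4)·C(14,2) + C(9,5)·C(14,1) + C(9,6)·C(14,0) = 11466 + 1764 + 84 = 13314.
Probability = 1 − 13314/100947 = 87633/100947 = 4173/4807.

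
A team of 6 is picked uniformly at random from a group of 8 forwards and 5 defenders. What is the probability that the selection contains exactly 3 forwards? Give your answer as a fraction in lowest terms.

Total number of selections: C(13,6) = 1716.
Selections with exactly 3 forwards: choose 3 of the 8 forwards and 3 of the 5 defenders, C(8,3)·C(5,3) = 56·10 = 560.
Probability = 560/1716 = 140/429.

140/429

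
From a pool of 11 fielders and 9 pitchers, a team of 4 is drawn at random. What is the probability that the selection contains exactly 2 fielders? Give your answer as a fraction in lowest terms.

132/323

The sample space is all 4-subsets of the 20: C(20,4) = 4845.
Selections with exactly 2 fielders: choose 2 of the 11 fielders and 2 of the 9 pitchers, C(11,2)·C(9,2) = 55·36 = 1980.
Probability = 1980/4845 = 132/323.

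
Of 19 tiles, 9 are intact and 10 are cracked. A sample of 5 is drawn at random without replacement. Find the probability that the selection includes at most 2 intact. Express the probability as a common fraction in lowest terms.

359/646

There are C(19,5) = 11628 ways to choose the 5.
Favorable selections (at most 2 intact): C(9,0)·C(10,5) + C(9,1)·C(10,4) + C(9,2)·C(10,3) = 252 + 1890 + 4320 = 6462.
Probability = 6462/11628 = 359/646.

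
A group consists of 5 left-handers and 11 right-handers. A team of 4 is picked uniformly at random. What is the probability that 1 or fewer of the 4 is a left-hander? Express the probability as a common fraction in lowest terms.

There are C(16,4) = 1820 ways to choose the 4.
Favorable selections (1 or fewer left-hander): C(5,0)·C(11,4) + C(5,1)·C(11,3) = 330 + 825 = 1155.
Probability = 1155/1820 = 33/52.

33/52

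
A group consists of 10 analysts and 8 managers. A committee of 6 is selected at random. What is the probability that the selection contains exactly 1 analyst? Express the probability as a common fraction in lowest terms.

20/663

There are C(18,6) = 18564 ways to choose 6 from 18.
Selections with exactly 1 analyst: choose 1 of the 10 analysts and 5 of the 8 managers, C(10,1)·C(8,5) = 10·56 = 560.
Probability = 560/18564 = 20/663.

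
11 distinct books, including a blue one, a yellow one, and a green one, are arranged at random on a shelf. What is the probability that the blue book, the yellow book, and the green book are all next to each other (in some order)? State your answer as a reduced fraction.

3/55

There are 11! = 39916800 arrangements.
Treat the three as one block: 9! placements × 3! orders within the block = 362880·6 = 2177280.
Probability = 2177280/39916800 = 3/55.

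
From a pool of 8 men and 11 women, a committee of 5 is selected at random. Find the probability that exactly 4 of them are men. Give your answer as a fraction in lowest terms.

385/5814

There are C(19,5) = 11628 ways to choose 5 from 19.
Selections with exactly 4 men: choose 4 of the 8 men and 1 of the 11 women, C(8,4)·C(11,1) = 70·11 = 770.
Probability = 770/11628 = 385/5814.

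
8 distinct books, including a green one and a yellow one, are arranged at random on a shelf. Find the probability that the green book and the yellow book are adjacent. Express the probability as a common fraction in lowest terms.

1/4

There are 8! = 40320 arrangements.
Treat the green book and the yellow book as a block: 7! arrangements of the blocks × 2 orders within the block = 2·5040 = 10080.
Probability = 10080/40320 = 1/4.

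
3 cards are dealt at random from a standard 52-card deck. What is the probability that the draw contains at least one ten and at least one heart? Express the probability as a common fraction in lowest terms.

33/260

There are C(52,3) = 22100 possible draws.
By inclusion-exclusion on the complements, draws missing all tens or all hearts: C(48,3) + C(39,3) − C(36,3) = 17296 + 9139 − 7140 = 19295.
So draws with at least one of each: 22100 − 19295 = 2805, probability 2805/22100 = 33/260.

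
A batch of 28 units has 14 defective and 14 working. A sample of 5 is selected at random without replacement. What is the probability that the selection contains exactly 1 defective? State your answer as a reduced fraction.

Total number of selections: C(28,5) = 98280.
Selections with exactly 1 defective: choose 1 of the 14 defective and 4 of the 14 working, C(14,1)·C(14,4) = 14·1001 = 14014.
Probability = 14014/98280 = 77/540.

77/540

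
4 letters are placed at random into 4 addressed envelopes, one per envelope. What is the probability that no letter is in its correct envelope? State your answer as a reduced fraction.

3/8

There are 4! = 24 assignments.
By inclusion-exclusion, assignments with no fixed points: C(4,0)·4! − C(4,1)·3! + C(4,2)·2! − C(4,3)·1! + C(4,4)·0! = 9.
Probability = 9/24 = 3/8.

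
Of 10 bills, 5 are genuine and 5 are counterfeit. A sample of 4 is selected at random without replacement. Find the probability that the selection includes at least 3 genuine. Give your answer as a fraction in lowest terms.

11/42

There are C(10,4) = 210 ways to choose the 4.
Favorable selections (at least 3 genuine): C(5,3)·C(5,1) + C(5,4)·C(5,0) = 50 + 5 = 55.
Probability = 55/210 = 11/42.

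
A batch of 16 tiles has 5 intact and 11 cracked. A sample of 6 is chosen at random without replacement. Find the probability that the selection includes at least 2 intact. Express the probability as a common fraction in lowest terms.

17/26

There are C(16,6) = 8008 ways to choose the 6.
Favorable selections (at least 2 intact): C(5,2)·C(11,4) + C(5,3)·C(11,3) + C(5,4)·C(11,2) + C(5,5)·C(11,1) = 3300 + 1650 + 275 + 11 = 5236.
Probability = 5236/8008 = 17/26.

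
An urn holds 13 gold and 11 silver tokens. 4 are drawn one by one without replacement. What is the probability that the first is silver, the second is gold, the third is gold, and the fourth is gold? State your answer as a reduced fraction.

Multiply the conditional probabilities at each draw: 11/24 · 13/23 · 12/22 · 11/21 = 18876/255024 = 143/1932.

143/1932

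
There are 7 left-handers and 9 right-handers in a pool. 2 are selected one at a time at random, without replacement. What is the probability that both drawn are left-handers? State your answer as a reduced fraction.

Multiply the conditional probabilities at each draw: 7/16 · 6/15 = 42/240 = 7/40.

7/40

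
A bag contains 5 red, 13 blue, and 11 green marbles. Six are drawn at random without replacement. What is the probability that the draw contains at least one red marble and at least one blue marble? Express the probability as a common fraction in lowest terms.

1829/2610

There are C(29,6) = 475020 possible draws.
By inclusion-exclusion on the complements, draws missing all red or all blue: C(24,6) + C(16,6) − C(11,6) = 134596 + 8008 − 462 = 142142.
So draws with at least one of each: 475020 − 142142 = 332878, probability 332878/475020 = 1829/2610.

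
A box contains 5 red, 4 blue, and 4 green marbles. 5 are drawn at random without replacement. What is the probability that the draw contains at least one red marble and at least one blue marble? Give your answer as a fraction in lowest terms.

There are C(13,5) = 1287 possible draws.
By inclusion-exclusion on the complements, draws missing all red or all blue: C(8,5) + C(9,5) − C(4,5) = 56 + 126 − 0 = 182.
So draws with at least one of each: 1287 − 182 = 1105, probability 1105/1287 = 85/99.

85/99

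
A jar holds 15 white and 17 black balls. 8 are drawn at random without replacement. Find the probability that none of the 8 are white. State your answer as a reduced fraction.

There are C(32,8) = 10518300 possible selections.
Selections with no white (all black): C(17,8) = 24310.
Probability = 24310/10518300 = 187/80910.

187/80910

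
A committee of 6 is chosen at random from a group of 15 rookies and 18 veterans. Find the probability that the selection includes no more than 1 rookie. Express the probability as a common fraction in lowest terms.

Total selections: C(33,6) = 1107568.
Favorable selections (no more than 1 rookie): C(15,0)·C(18,6) + C(15,1)·C(18,5) = 18564 + 128520 = 147084.
Probability = 147084/1107568 = 5253/39556.

5253/39556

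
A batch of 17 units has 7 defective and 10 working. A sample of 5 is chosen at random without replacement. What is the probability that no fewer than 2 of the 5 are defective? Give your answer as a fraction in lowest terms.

319/442

Total selections: C(17,5) = 6188.
Count the complement (fewer than 2 defective): C(7,0)·C(10,5) + C(7,1)·C(10,4) = 252 + 1470 = 1722.
Probability = 1 − 1722/6188 = 4466/6188 = 319/442.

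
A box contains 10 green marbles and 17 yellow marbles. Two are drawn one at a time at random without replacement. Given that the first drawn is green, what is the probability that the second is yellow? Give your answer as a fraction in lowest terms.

After removing one green, 26 remain: 9 green and 17 yellow.
So the probability the next is yellow is 17/26.

17/26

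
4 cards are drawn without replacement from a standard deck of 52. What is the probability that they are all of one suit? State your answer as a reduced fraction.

There are C(52,4) = 270725 possible 4-card hands.
Hands of one suit: 4 suits × C(13,4) = 4·715 = 2860.
Probability = 2860/270725 = 44/4165.

44/4165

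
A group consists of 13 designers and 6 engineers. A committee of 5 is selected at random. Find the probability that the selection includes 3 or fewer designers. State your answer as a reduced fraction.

2017/3876

Total selections: C(19,5) = 11628.
Favorable selections (3 or fewer designers): C(13,0)·C(6,5) + C(13,1)·C(6,4) + C(13,2)·C(6,3) + C(13,3)·C(6,2) = 6 + 195 + 1560 + 4290 = 6051.
Probability = 6051/11628 = 2017/3876.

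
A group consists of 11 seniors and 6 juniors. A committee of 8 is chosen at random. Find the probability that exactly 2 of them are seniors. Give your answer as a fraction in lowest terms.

There are C(17,8) = 24310 ways to choose 8 from 17.
Selections with exactly 2 seniors: choose 2 of the 11 seniors and 6 of the 6 juniors, C(11,2)·C(6,6) = 55·1 = 55.
Probability = 55/24310 = 1/442.

1/442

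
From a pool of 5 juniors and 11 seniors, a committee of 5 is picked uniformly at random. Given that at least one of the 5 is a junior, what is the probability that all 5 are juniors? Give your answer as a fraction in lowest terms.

1/3906

Work in counts. Selections with at least one junior: C(16,5) − C(11,5) = 4368 − 462 = 3906.
Of those, selections where all 5 are juniors: C(5,5) = 1.
Conditional probability = 1/3906.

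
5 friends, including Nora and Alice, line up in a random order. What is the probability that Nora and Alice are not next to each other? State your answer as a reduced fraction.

3/5

There are 5! = 120 arrangements.
Arrangements with Nora and Alice adjacent: 2·4! = 48.
So not adjacent: 120 − 48 = 72, probability 72/120 = 3/5.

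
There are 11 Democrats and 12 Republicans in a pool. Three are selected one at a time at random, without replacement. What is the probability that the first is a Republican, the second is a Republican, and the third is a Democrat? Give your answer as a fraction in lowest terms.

Multiply the conditional probabilities at each draw: 12/23 · 11/22 · 11/21 = 1452/10626 = 22/161.

22/161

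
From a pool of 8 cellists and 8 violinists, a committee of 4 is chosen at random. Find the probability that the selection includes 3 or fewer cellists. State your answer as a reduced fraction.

There are C(16,4) = 1820 ways to choose the 4.
The complement is exactly 4 cellists: C(8,4)·C(8,0) = 70.
Probability = 1 − 70/1820 = 1750/1820 = 25/26.

25/26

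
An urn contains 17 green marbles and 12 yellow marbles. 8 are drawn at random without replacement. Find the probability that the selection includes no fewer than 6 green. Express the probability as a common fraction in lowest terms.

Total selections: C(29,8) = 4292145.
Favorable selections (no fewer than 6 green): C(17,6)·C(12,2) + C(17,7)·C(12,1) + C(17,8)·C(12,0) = 816816 + 233376 + 24310 = 1074502.
Probability = 1074502/4292145 = 7514/30015.

7514/30015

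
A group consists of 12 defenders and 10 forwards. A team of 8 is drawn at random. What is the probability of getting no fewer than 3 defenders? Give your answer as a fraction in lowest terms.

615/646

There are C(22,8) = 319770 ways to choose the 8.
Count the complement (fewer than 3 defenders): C(12,0)·C(10,8) + C(12,1)·C(10,7) + C(12,2)·C(10,6) = 45 + 1440 + 13860 = 15345.
Probability = 1 − 15345/319770 = 304425/319770 = 615/646.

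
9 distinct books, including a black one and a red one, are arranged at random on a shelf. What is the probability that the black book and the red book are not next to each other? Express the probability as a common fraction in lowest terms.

There are 9! = 362880 arrangements.
Arrangements with the black book and the red book adjacent: 2·8! = 80640.
So not adjacent: 362880 − 80640 = 282240, probability 282240/362880 = 7/9.

7/9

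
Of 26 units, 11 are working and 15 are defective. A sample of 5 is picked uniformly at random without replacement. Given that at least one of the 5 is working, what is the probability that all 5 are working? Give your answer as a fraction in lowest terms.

Work in counts. Selections with at least one working: C(26,5) − C(15,5) = 65780 − 3003 = 62777.
Of those, selections where all 5 are working: C(11,5) = 462.
Conditional probability = 462/62777 = 42/5707.

42/5707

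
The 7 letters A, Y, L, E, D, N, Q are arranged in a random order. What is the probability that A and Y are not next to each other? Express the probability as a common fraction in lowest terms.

There are 7! = 5040 arrangements.
Arrangements with A and Y adjacent: 2·6! = 1440.
So not adjacent: 5040 − 1440 = 3600, probability 3600/5040 = 5/7.

5/7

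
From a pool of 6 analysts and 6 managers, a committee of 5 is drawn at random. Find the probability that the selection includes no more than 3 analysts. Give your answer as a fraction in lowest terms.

Total selections: C(12,5) = 792.
Count the complement (more than 3 analysts): C(6,4)·C(6,1) + C(6,5)·C(6,0) = 90 + 6 = 96.
Probability = 1 − 96/792 = 696/792 = 29/33.

29/33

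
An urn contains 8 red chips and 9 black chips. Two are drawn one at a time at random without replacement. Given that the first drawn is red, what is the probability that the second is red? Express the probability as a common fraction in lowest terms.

7/16

After removing one red, 16 remain: 7 red and 9 black.
So the probability the next is red is 7/16.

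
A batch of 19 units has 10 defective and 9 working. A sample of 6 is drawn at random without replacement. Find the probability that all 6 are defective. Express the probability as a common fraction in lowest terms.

There are C(19,6) = 27132 possible selections.
Selections with all defective: C(10,6) = 210.
Probability = 210/27132 = 5/646.

5/646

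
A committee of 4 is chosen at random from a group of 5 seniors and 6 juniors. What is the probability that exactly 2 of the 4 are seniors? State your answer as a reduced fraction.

There are C(11,4) = 330 ways to choose 4 from 11.
Selections with exactly 2 seniors: choose 2 of the 5 seniors and 2 of the 6 juniors, C(5,2)·C(6,2) = 10·15 = 150.
Probability = 150/330 = 5/11.

5/11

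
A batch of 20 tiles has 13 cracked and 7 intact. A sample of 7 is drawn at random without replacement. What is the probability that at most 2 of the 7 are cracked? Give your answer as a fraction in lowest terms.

There are C(20,7) = 77520 ways to choose the 7.
Favorable selections (at most 2 cracked): C(13,0)·C(7,7) + C(13,1)·C(7,6) + C(13,2)·C(7,5) = 1 + 91 + 1638 = 1730.
Probability = 1730/77520 = 173/7752.

173/7752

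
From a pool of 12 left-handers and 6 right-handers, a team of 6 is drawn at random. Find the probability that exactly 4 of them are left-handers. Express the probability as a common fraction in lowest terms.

The sample space is all 6-subsets of the 18: C(18,6) = 18564.
Selections with exactly 4 left-handers: choose 4 of the 12 left-handers and 2 of the 6 right-handers, C(12,4)·C(6,2) = 495·15 = 7425.
Probability = 7425/18564 = 2475/6188.

2475/6188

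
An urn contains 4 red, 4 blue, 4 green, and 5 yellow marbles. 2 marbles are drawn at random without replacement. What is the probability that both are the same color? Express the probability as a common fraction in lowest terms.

7/34

There are C(17,2) = 136 ways to draw 2 marbles.
All same color: C(4,2) + C(4,2) + C(4,2) + C(5,2) = 6 + 6 + 6 + 10 = 28.
Probability = 28/136 = 7/34.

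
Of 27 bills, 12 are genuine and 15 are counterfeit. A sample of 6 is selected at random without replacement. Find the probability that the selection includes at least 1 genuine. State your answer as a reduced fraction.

Total selections: C(27,6) = 296010.
Favorable selections (at least 1 genuine): C(12,1)·C(15,5) + C(12,2)·C(15,4) + C(12,3)·C(15,3) + C(12,4)·C(15,2) + C(12,5)·C(15,1) + C(12,6)·C(15,0) = 36036 + 90090 + 100100 + 51975 + 11880 + 924 = 291005.
Probability = 291005/296010 = 407/414.

407/414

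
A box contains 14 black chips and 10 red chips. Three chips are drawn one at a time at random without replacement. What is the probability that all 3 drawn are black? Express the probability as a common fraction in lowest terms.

Multiply the conditional probabilities at each draw: 14/24 · 13/23 · 12/22 = 2184/12144 = 91/506.

91/506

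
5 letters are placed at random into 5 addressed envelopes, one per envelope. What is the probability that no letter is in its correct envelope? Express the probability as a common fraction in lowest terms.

There are 5! = 120 assignments.
By inclusion-exclusion, assignments with no fixed points: C(5,0)·5! − C(5,1)·4! + C(5,2)·3! − C(5,3)·2! + C(5,4)·1! − C(5,5)·0! = 44.
Probability = 44/120 = 11/30.

11/30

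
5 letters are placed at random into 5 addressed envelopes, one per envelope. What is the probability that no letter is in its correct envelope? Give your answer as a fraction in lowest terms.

There are 5! = 120 assignments.
By inclusion-exclusion, assignments with no fixed points: C(5,0)·5! − C(5,1)·4! + C(5,2)·3! − C(5,3)·2! + C(5,4)·1! − C(5,5)·0! = 44.
Probability = 44/120 = 11/30.

11/30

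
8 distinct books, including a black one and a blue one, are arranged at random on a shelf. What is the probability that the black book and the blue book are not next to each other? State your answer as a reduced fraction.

There are 8! = 40320 arrangements.
Arrangements with the black book and the blue book adjacent: 2·7! = 10080.
So not adjacent: 40320 − 10080 = 30240, probability 30240/40320 = 3/4.

3/4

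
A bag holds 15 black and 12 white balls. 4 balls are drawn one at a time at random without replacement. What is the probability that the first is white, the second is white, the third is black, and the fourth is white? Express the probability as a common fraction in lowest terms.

Multiply the conditional probabilities at each draw: 12/27 · 11/26 · 15/25 · 10/24 = 19800/421200 = 11/234.

11/234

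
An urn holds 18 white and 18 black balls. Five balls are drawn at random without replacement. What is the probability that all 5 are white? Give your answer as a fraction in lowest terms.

There are C(36,5) = 376992 possible selections.
Selections with all white: C(18,5) = 8568.
Probability = 8568/376992 = 1/44.

1/44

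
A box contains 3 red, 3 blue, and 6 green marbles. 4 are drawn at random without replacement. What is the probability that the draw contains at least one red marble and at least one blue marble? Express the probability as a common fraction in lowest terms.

86/165

There are C(12,4) = 495 possible draws.
By inclusion-exclusion on the complements, draws missing all red or all blue: C(9,4) + C(9,4) − C(6,4) = 126 + 126 − 15 = 237.
So draws with at least one of each: 495 − 237 = 258, probability 258/495 = 86/165.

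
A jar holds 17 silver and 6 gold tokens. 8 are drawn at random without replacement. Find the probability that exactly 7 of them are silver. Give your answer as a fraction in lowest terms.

104/437

Total number of selections: C(23,8) = 490314.
Selections with exactly 7 silver: choose 7 of the 17 silver and 1 of the 6 gold, C(17,7)·C(6,1) = 19448·6 = 116688.
Probability = 116688/490314 = 104/437.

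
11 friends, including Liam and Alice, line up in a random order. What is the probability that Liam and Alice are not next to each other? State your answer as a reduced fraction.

9/11

There are 11! = 39916800 arrangements.
Arrangements with Liam and Alice adjacent: 2·10! = 7257600.
So not adjacent: 39916800 − 7257600 = 32659200, probability 32659200/39916800 = 9/11.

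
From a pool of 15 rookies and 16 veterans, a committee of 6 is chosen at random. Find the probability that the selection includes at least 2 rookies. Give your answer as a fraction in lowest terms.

There are C(31,6) = 736281 ways to choose the 6.
Count the complement (fewer than 2 rookies): C(15,0)·C(16,6) + C(15,1)·C(16,5) = 8008 + 65520 = 73528.
Probability = 1 − 73528/736281 = 662753/736281 = 7283/8091.

7283/8091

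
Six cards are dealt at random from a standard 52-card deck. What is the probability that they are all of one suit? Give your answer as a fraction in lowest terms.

There are C(52,6) = 20358520 possible 6-card hands.
Hands of one suit: 4 suits × C(13,6) = 4·1716 = 6864.
Probability = 6864/20358520 = 66/195755.

66/195755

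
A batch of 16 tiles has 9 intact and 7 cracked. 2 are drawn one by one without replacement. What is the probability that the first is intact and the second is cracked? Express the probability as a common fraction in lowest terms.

Multiply the conditional probabilities at each draw: 9/16 · 7/15 = 63/240 = 21/80.

21/80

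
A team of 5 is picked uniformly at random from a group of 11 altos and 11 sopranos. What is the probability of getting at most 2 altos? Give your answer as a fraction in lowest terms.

1/2

Total selections: C(22,5) = 26334.
Favorable selections (at most 2 altos): C(11,0)·C(11,5) + C(11,1)·C(11,4) + C(11,2)·C(11,3) = 462 + 3630 + 9075 = 13167.
Probability = 13167/26334 = 1/2.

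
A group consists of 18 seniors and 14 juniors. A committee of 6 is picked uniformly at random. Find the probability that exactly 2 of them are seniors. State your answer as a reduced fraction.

2431/14384

There are C(32,6) = 906192 ways to choose 6 from 32.
Selections with exactly 2 seniors: choose 2 of the 18 seniors and 4 of the 14 juniors, C(18,2)·C(14,4) = 153·1001 = 153153.
Probability = 153153/906192 = 2431/14384.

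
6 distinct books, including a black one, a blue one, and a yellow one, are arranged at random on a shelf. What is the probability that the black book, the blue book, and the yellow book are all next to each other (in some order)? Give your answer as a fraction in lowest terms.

There are 6! = 720 arrangements.
Treat the three as one block: 4! placements × 3! orders within the block = 24·6 = 144.
Probability = 144/720 = 1/5.

1/5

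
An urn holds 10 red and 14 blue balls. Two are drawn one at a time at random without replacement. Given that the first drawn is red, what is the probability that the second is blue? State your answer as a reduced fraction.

After removing one red, 23 remain: 9 red and 14 blue.
So the probability the next is blue is 14/23.

14/23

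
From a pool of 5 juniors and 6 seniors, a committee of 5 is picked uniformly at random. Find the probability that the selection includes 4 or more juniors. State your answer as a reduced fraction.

31/462

There are C(11,5) = 462 ways to choose the 5.
Favorable selections (4 or more juniors): C(5,4)·C(6,1) + C(5,5)·C(6,0) = 30 + 1 = 31.
Probability = 31/462.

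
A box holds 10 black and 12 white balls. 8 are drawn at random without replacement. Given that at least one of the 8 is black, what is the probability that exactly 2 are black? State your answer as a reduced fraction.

28/215

Work in counts. Selections with at least one black: C(22,8) − C(12,8) = 319770 − 495 = 319275.
Of those, selections where exactly 2 are black: C(10,2)·C(12,6) = 45·924 = 41580.
Conditional probability = 41580/319275 = 28/215.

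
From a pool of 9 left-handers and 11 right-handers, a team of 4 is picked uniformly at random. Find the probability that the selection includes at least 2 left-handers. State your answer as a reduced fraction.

202/323

There are C(20,4) = 4845 ways to choose the 4.
Count the complement (fewer than 2 left-handers): C(9,0)·C(11,4) + C(9,1)·C(11,3) = 330 + 1485 = 1815.
Probability = 1 − 1815/4845 = 3030/4845 = 202/323.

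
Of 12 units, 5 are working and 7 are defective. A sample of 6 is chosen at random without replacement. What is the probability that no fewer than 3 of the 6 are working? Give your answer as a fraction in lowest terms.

1/2

Total selections: C(12,6) = 924.
Favorable selections (no fewer than 3 working): C(5,3)·C(7,3) + C(5,4)·C(7,2) + C(5,5)·C(7,1) = 350 + 105 + 7 = 462.
Probability = 462/924 = 1/2.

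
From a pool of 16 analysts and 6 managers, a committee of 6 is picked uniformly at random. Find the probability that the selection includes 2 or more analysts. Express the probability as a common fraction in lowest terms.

74516/74613

There are C(22,6) = 74613 ways to choose the 6.
Count the complement (fewer than 2 analysts): C(16,0)·C(6,6) + C(16,1)·C(6,5) = 1 + 96 = 97.
Probability = 1 − 97/74613 = 74516/74613.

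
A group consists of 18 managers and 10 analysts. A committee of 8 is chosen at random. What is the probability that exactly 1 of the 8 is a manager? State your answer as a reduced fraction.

16/23023

The sample space is all 8-subsets of the 28: C(28,8) = 3108105.
Selections with exactly 1 manager: choose 1 of the 18 managers and 7 of the 10 analysts, C(18,1)·C(10,7) = 18·120 = 2160.
Probability = 2160/3108105 = 16/23023.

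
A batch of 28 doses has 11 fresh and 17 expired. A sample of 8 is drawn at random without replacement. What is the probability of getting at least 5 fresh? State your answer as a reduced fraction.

1657/13455

There are C(28,8) = 3108105 ways to choose the 8.
Favorable selections (at least 5 fresh): C(11,5)·C(17,3) + C(11,6)·C(17,2) + C(11,7)·C(17,1) + C(11,8)·C(17,0) = 314160 + 62832 + 5610 + 165 = 382767.
Probability = 382767/3108105 = 1657/13455.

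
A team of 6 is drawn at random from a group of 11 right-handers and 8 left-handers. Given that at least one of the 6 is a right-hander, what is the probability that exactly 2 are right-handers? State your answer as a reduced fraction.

Work in counts. Selections with at least one right-hander: C(19,6) − C(8,6) = 27132 − 28 = 27104.
Of those, selections where exactly 2 are right-handers: C(11,2)·C(8,4) = 55·70 = 3850.
Conditional probability = 3850/27104 = 25/176.

25/176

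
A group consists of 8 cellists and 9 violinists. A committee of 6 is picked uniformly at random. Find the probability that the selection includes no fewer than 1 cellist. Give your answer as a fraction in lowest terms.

Total selections: C(17,6) = 12376.
The complement is all 6 are violinists: C(9,6) = 84.
Probability = 1 − 84/12376 = 12292/12376 = 439/442.

439/442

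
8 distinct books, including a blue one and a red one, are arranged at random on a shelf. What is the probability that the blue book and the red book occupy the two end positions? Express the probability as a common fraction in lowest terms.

1/28

There are 8! = 40320 arrangements.
Place the blue book and the red book at the ends in 2 ways, arrange the remaining 6 in 6! = 720 ways: 2·720 = 1440.
Probability = 1440/40320 = 1/28.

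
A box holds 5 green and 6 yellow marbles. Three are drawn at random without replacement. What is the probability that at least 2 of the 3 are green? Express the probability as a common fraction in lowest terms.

14/33

There are C(11,3) = 165 ways to choose the 3.
Favorable selections (at least 2 green): C(5,2)·C(6,1) + C(5,3)·C(6,0) = 60 + 10 = 70.
Probability = 70/165 = 14/33.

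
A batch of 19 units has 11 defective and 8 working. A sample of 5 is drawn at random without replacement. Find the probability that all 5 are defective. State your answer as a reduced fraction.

77/1938

There are C(19,5) = 11628 possible selections.
Selections with all defective: C(11,5) = 462.
Probability = 462/11628 = 77/1938.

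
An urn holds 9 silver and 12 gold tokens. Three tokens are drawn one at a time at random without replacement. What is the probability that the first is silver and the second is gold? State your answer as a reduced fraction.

Multiply the conditional probabilities at each draw: 9/21 · 12/20 = 108/420 = 9/35.

9/35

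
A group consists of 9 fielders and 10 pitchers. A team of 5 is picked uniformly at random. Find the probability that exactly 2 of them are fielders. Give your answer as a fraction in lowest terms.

Total number of selections: C(19,5) = 11628.
Selections with exactly 2 fielders: choose 2 of the 9 fielders and 3 of the 10 pitchers, C(9,2)·C(10,3) = 36·120 = 4320.
Probability = 4320/11628 = 120/323.

120/323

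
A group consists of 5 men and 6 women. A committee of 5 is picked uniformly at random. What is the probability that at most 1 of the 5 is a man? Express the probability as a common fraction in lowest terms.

27/154

Total selections: C(11,5) = 462.
Favorable selections (at most 1 man): C(5,0)·C(6,5) + C(5,1)·C(6,4) = 6 + 75 = 81.
Probability = 81/462 = 27/154.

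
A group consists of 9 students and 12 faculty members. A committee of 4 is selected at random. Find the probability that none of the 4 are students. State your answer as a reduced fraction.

There are C(21,4) = 5985 possible selections.
Selections with no students (all faculty members): C(12,4) = 495.
Probability = 495/5985 = 11/133.

11/133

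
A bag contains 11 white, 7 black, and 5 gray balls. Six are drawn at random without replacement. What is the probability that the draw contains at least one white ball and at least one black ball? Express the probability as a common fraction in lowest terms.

There are C(23,6) = 100947 possible draws.
By inclusion-exclusion on the complements, draws missing all white or all black: C(12,6) + C(16,6) − C(5,6) = 924 + 8008 − 0 = 8932.
So draws with at least one of each: 100947 − 8932 = 92015, probability 92015/100947 = 1195/1311.

1195/1311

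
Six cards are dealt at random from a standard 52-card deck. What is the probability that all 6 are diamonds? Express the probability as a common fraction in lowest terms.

33/391510

There are C(52,6) = 20358520 possible 6-card hands.
Hands that are all diamonds: C(13,6) = 1716.
Probability = 1716/20358520 = 33/391510.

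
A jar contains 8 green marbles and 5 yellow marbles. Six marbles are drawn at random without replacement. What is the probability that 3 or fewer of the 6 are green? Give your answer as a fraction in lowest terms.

There are C(13,6) = 1716 ways to choose the 6.
Favorable selections (3 or fewer green): C(8,1)·C(5,5) + C(8,2)·C(5,4) + C(8,3)·C(5,3) = 8 + 140 + 560 = 708.
Probability = 708/1716 = 59/143.

59/143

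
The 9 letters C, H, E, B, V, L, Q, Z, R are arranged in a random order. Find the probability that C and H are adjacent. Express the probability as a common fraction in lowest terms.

There are 9! = 362880 arrangements.
Treat C and H as a block: 8! arrangements of the blocks × 2 orders within the block = 2·40320 = 80640.
Probability = 80640/362880 = 2/9.

2/9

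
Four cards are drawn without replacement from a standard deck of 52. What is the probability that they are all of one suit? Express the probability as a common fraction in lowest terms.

There are C(52,4) = 270725 possible 4-card hands.
Hands of one suit: 4 suits × C(13,4) = 4·715 = 2860.
Probability = 2860/270725 = 44/4165.

44/4165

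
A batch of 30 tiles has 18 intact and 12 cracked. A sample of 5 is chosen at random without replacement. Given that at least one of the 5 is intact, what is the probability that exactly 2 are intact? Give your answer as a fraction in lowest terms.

Work in counts. Selections with at least one intact: C(30,5) − C(12,5) = 142506 − 792 = 141714.
Of those, selections where exactly 2 are intact: C(18,2)·C(12,3) = 153·220 = 33660.
Conditional probability = 33660/141714 = 1870/7873.

1870/7873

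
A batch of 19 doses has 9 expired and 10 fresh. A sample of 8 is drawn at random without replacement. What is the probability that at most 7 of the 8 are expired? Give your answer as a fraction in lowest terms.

8397/8398

Total selections: C(19,8) = 75582.
The complement is exactly 8 expired: C(9,8)·C(10,0) = 9.
Probability = 1 − 9/75582 = 75573/75582 = 8397/8398.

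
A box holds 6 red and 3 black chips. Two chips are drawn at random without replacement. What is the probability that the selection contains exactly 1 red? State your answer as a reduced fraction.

1/2

There are C(9,2) = 36 ways to choose 2 from 9.
Selections with exactly 1 red: choose 1 of the 6 red and 1 of the 3 black, C(6,1)·C(3,1) = 6·3 = 18.
Probability = 18/36 = 1/2.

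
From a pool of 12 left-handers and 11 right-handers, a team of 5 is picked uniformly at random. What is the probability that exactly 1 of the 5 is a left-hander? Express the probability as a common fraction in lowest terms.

360/3059

The sample space is all 5-subsets of the 23: C(23,5) = 33649.
Selections with exactly 1 left-hander: choose 1 of the 12 left-handers and 4 of the 11 right-handers, C(12,1)·C(11,4) = 12·330 = 3960.
Probability = 3960/33649 = 360/3059.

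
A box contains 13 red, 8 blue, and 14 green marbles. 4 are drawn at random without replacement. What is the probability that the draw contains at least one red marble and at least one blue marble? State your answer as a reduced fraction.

There are C(35,4) = 52360 possible draws.
By inclusion-exclusion on the complements, draws missing all red or all blue: C(22,4) + C(27,4) − C(14,4) = 7315 + 17550 − 1001 = 23864.
So draws with at least one of each: 52360 − 23864 = 28496, probability 28496/52360 = 3562/6545.

3562/6545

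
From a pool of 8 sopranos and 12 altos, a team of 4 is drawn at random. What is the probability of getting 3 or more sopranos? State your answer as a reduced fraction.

Total selections: C(20,4) = 4845.
Favorable selections (3 or more sopranos): C(8,3)·C(12,1) + C(8,4)·C(12,0) = 672 + 70 = 742.
Probability = 742/4845.

742/4845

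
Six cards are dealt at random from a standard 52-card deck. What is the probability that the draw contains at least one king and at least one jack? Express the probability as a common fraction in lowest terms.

718637/5089630

There are C(52,6) = 20358520 possible draws.
By inclusion-exclusion on the complements, draws missing all kings or all jacks: C(48,6) + C(48,6) − C(44,6) = 12271512 + 12271512 − 7059052 = 17483972.
So draws with at least one of each: 20358520 − 17483972 = 2874548, probability 2874548/20358520 = 718637/5089630.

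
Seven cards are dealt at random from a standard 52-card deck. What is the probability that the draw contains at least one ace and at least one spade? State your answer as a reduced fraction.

There are C(52,7) = 133784560 possible draws.
By inclusion-exclusion on the complements, draws missing all aces or all spades: C(48,7) + C(39,7) − C(36,7) = 73629072 + 15380937 − 8347680 = 80662329.
So draws with at least one of each: 133784560 − 80662329 = 53122231, probability 53122231/133784560.

53122231/133784560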